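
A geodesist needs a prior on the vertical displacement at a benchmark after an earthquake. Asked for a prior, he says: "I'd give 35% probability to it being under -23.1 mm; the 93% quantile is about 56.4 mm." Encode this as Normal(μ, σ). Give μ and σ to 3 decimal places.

The p-quantile of Normal(μ,σ) is μ + z_p·σ, with z_{0.35} = -0.3853 and z_{0.93} = 1.476.
Eliminate σ: μ = (z₂·x₁ − z₁·x₂)/(z₂ − z₁) = (1.476·-23.1 − (-0.3853)·56.4)/1.861 = -6.640.
Then σ = (x₂ − x₁)/(z₂ − z₁) = (56.4 − -23.1)/1.861 = 42.716.

μ = -6.640, σ = 42.716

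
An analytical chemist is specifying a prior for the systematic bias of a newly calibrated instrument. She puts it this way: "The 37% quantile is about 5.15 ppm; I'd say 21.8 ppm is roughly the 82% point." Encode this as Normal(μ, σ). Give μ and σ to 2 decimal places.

μ = 9.58, σ = 13.35

For Normal(μ,σ), the p-quantile is μ + z_p·σ. Here z_{0.37} = -0.3319, z_{0.82} = 0.9154.
So 5.15 = μ − 0.3319σ and 21.8 = μ + 0.9154σ.
Subtracting: σ = (21.8 − 5.15)/(0.9154 − (-0.3319)) = 13.35.
Then μ = 5.15 − (-0.3319)·13.35 = 9.58.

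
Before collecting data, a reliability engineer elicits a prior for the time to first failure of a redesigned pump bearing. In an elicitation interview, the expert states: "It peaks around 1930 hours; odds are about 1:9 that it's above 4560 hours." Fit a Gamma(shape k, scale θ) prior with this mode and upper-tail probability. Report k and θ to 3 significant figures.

Gamma(k,θ) with k>1 has mode (k−1)θ, so θ = 1930/(k−1).
Need P(X < 4560) = 0.9 with θ tied to k this way. Start at k = 2, θ = 1930: P(X<4560) ≈ 0.683.
Too low — raise k to concentrate. Iterating converges to k ≈ 3.6.
Then θ = 1930/(3.6−1) ≈ 742.

k ≈ 3.6, θ ≈ 742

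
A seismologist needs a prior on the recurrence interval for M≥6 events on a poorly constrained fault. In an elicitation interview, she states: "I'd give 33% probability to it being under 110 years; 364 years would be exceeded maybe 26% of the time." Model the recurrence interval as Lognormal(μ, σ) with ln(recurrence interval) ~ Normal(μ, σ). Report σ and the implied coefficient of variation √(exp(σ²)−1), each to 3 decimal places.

σ ≈ 1.105, CV ≈ 1.545

If T ~ Lognormal(μ,σ) then ln T ~ Normal(μ,σ), so the p-quantile of ln T is μ + z_p·σ.
ln(110) = 4.7 and ln(364) = 5.897; z_{0.33} = -0.4399, z_{0.74} = 0.6433.
σ = (5.897 − 4.7)/(0.6433 − (-0.4399)) = 1.105.
μ = 4.7 − (-0.4399)·1.105 = 5.186.
CV = √(exp(σ²)−1) = √(exp(1.2204)−1) = 1.545.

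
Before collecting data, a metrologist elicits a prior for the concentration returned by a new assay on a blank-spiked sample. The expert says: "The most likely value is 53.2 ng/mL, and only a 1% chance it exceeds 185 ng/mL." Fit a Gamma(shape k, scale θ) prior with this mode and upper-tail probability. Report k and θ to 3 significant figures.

Gamma(k,θ) with k>1 has mode (k−1)θ, so θ = 53.2/(k−1).
Need P(X < 185) = 0.99 with θ tied to k this way. Start at k = 2, θ = 53.2: P(X<185) ≈ 0.862.
Too low — raise k to concentrate. Iterating converges to k ≈ 3.79.
Then θ = 53.2/(3.79−1) ≈ 19.

k ≈ 3.79, θ ≈ 19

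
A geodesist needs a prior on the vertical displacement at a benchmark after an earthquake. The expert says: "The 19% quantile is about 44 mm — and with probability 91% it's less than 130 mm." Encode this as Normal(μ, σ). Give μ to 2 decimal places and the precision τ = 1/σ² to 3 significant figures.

For Normal(μ,σ), the p-quantile is μ + z_p·σ. Here z_{0.19} = -0.8779, z_{0.91} = 1.341.
So 44 = μ − 0.8779σ and 130 = μ + 1.341σ.
Subtracting: σ = (130 − 44)/(1.341 − (-0.8779)) = 38.76.
Then μ = 44 − (-0.8779)·38.76 = 78.03.
Precision τ = 1/σ² = 1/38.76² = 0.000666.

μ = 78.03, τ = 0.000666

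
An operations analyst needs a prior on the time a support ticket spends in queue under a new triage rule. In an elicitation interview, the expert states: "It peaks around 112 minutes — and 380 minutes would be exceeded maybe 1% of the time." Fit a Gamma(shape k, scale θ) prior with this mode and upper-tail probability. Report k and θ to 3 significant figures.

k ≈ 3.93, θ ≈ 38.3

Gamma(k,θ) with k>1 has mode (k−1)θ, so θ = 112/(k−1).
Need P(X < 380) = 0.99 with θ tied to k this way. Start at k = 2, θ = 112: P(X<380) ≈ 0.852.
Too low — raise k to concentrate. Iterating converges to k ≈ 3.93.
Then θ = 112/(3.93−1) ≈ 38.3.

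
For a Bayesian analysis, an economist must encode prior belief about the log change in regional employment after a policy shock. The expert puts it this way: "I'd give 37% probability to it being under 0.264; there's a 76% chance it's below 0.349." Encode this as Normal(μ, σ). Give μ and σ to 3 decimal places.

For Normal(μ,σ), the p-quantile is μ + z_p·σ. Here z_{0.37} = -0.3319, z_{0.76} = 0.7063.
So 0.264 = μ − 0.3319σ and 0.349 = μ + 0.7063σ.
Subtracting: σ = (0.349 − 0.264)/(0.7063 − (-0.3319)) = 0.082.
Then μ = 0.264 − (-0.3319)·0.082 = 0.291.

μ = 0.291, σ = 0.082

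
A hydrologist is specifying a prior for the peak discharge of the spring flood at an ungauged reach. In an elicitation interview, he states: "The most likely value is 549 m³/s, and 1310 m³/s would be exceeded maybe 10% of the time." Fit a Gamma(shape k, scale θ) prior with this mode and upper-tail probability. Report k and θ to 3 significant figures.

k ≈ 3.54, θ ≈ 216

Gamma(k,θ) with k>1 has mode (k−1)θ, so θ = 549/(k−1).
Need P(X < 1310) = 0.9 with θ tied to k this way. Start at k = 2, θ = 549: P(X<1310) ≈ 0.689.
Too low — raise k to concentrate. Iterating converges to k ≈ 3.54.
Then θ = 549/(3.54−1) ≈ 216.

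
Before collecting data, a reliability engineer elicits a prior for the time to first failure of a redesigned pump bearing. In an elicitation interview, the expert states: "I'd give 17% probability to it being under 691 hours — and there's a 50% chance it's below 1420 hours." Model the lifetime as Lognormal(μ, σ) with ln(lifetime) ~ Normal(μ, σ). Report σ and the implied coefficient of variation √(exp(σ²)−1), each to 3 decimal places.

σ ≈ 0.755, CV ≈ 0.876

If T ~ Lognormal(μ,σ) then ln T ~ Normal(μ,σ), so the p-quantile of ln T is μ + z_p·σ.
ln(691) = 6.538 and ln(1420) = 7.258; z_{0.17} = -0.9542, z_{0.5} = 0.
σ = (7.258 − 6.538)/(0 − (-0.9542)) = 0.755.
μ = 6.538 − (-0.9542)·0.755 = 7.258.
CV = √(exp(σ²)−1) = √(exp(0.5698)−1) = 0.876.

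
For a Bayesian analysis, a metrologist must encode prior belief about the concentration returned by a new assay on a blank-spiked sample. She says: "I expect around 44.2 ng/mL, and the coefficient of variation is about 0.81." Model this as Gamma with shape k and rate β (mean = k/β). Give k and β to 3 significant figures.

k ≈ 1.52, β ≈ 0.0345

For Gamma(k, rate β): mean = k/β, variance = k/β², so CV = 1/√k.
CV = 0.81, hence k = 1/CV² = 1.52.
Then β = k/mean = 1.52/44.2 = 0.0345.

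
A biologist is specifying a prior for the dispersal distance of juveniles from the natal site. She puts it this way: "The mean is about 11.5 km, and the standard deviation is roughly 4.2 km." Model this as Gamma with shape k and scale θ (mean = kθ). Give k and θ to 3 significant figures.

For Gamma(k, scale θ): mean = kθ, variance = kθ², so CV = 1/√k.
CV = SD/mean = 4.2/11.5 = 0.3652, hence k = 1/CV² = 7.5.
Then θ = mean/k = 11.5/7.5 = 1.53.

k ≈ 7.5, θ ≈ 1.53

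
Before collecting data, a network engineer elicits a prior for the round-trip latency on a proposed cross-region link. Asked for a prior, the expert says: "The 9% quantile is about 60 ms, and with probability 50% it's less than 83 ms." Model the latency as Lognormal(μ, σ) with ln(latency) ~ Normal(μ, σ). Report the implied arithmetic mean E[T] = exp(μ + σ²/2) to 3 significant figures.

E[T] ≈ 85.5 ms

If T ~ Lognormal(μ,σ) then ln T ~ Normal(μ,σ), so the p-quantile of ln T is μ + z_p·σ.
ln(60) = 4.094 and ln(83) = 4.419; z_{0.09} = -1.341, z_{0.5} = 0.
σ = (4.419 − 4.094)/(0 − (-1.341)) = 0.242.
μ = 4.094 − (-1.341)·0.242 = 4.419.
E[T] = exp(μ + σ²/2) = exp(4.419 + 0.0293) = 85.5 ms.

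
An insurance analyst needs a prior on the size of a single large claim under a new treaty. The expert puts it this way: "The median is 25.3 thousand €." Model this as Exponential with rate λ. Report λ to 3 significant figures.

Exponential median = ln 2 / λ, so λ = ln 2 / 25.3 = 0.0274.

λ ≈ 0.0274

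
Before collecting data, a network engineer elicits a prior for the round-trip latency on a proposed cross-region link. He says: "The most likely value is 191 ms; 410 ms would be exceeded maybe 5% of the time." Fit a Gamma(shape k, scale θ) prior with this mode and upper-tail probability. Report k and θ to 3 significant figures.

Gamma(k,θ) with k>1 has mode (k−1)θ, so θ = 191/(k−1).
Need P(X < 410) = 0.95 with θ tied to k this way. Start at k = 2, θ = 191: P(X<410) ≈ 0.632.
Too low — raise k to concentrate. Iterating converges to k ≈ 5.72.
Then θ = 191/(5.72−1) ≈ 40.4.

k ≈ 5.72, θ ≈ 40.4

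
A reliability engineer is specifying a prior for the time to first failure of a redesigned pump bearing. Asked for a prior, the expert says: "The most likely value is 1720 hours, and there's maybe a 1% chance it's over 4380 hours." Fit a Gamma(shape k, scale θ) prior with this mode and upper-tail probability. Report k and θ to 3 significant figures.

Gamma(k,θ) with k>1 has mode (k−1)θ, so θ = 1720/(k−1).
Need P(X < 4380) = 0.99 with θ tied to k this way. Start at k = 2, θ = 1720: P(X<4380) ≈ 0.722.
Too low — raise k to concentrate. Iterating converges to k ≈ 6.35.
Then θ = 1720/(6.35−1) ≈ 321.

k ≈ 6.35, θ ≈ 321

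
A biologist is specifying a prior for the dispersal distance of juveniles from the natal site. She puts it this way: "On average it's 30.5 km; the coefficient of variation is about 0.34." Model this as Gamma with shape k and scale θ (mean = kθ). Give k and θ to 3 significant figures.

k ≈ 8.65, θ ≈ 3.53

For Gamma(k, scale θ): mean = kθ, variance = kθ², so CV = 1/√k.
CV = 0.34, hence k = 1/CV² = 8.65.
Then θ = mean/k = 30.5/8.65 = 3.53.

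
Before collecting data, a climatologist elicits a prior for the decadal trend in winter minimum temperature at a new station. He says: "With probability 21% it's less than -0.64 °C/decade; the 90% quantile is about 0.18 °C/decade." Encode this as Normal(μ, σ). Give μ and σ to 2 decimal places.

The p-quantile of Normal(μ,σ) is μ + z_p·σ, with z_{0.21} = -0.8064 and z_{0.9} = 1.282.
Eliminate σ: μ = (z₂·x₁ − z₁·x₂)/(z₂ − z₁) = (1.282·-0.64 − (-0.8064)·0.18)/2.088 = -0.32.
Then σ = (x₂ − x₁)/(z₂ − z₁) = (0.18 − -0.64)/2.088 = 0.39.

μ = -0.32, σ = 0.39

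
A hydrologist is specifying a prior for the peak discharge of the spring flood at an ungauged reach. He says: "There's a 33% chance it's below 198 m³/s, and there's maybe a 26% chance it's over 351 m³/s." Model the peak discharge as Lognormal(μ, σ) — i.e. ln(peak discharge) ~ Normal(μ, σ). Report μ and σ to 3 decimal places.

If T ~ Lognormal(μ,σ) then ln T ~ Normal(μ,σ), so the p-quantile of ln T is μ + z_p·σ.
ln(198) = 5.288 and ln(351) = 5.861; z_{0.33} = -0.4399, z_{0.74} = 0.6433.
σ = (5.861 − 5.288)/(0.6433 − (-0.4399)) = 0.529.
μ = 5.288 − (-0.4399)·0.529 = 5.521.

μ ≈ 5.521, σ ≈ 0.529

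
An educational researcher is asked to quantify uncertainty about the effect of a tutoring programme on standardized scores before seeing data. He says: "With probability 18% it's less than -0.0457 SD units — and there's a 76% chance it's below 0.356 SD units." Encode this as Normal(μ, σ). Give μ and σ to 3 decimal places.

μ = 0.181, σ = 0.248

The p-quantile of Normal(μ,σ) is μ + z_p·σ, with z_{0.18} = -0.9154 and z_{0.76} = 0.7063.
Eliminate σ: μ = (z₂·x₁ − z₁·x₂)/(z₂ − z₁) = (0.7063·-0.0457 − (-0.9154)·0.356)/1.622 = 0.181.
Then σ = (x₂ − x₁)/(z₂ − z₁) = (0.356 − -0.0457)/1.622 = 0.248.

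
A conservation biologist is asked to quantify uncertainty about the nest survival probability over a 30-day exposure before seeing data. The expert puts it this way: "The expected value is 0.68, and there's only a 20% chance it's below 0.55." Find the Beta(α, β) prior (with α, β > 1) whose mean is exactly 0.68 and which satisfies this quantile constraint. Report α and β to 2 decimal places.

α ≈ 5.82, β ≈ 2.74

With mean 0.68 fixed, write α = 0.68s, β = 0.32s where s = α+β.
Need P(θ < 0.55) = 0.2 under Beta(0.68s, 0.32s). Normal approximation: (q−m)/√(m(1−m)/s) ≈ z_{0.2} = -0.842, so s ≈ 0.68·0.32·(-0.842)²/(0.55−0.68)² = 9.1.
At s = 9.1: P(θ<0.55) ≈ 0.194. Adjusting to match 0.2 gives s ≈ 8.56.
So α = 0.68·8.56 ≈ 5.82, β = 0.32·8.56 ≈ 2.74.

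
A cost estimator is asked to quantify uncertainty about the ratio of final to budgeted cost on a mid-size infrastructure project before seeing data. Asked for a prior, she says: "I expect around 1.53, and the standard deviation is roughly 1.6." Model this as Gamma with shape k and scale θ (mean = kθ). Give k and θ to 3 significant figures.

For Gamma(k, scale θ): mean = kθ, variance = kθ², so CV = 1/√k.
CV = SD/mean = 1.6/1.53 = 1.046, hence k = 1/CV² = 0.914.
Then θ = mean/k = 1.53/0.914 = 1.67.

k ≈ 0.914, θ ≈ 1.67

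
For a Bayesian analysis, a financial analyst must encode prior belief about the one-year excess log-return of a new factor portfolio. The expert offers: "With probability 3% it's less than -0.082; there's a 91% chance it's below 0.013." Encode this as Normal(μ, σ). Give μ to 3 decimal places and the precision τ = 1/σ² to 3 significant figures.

The p-quantile of Normal(μ,σ) is μ + z_p·σ, with z_{0.03} = -1.881 and z_{0.91} = 1.341.
Eliminate σ: μ = (z₂·x₁ − z₁·x₂)/(z₂ − z₁) = (1.341·-0.082 − (-1.881)·0.013)/3.222 = -0.027.
Then σ = (x₂ − x₁)/(z₂ − z₁) = (0.013 − -0.082)/3.222 = 0.029.
Precision τ = 1/σ² = 1/0.02949² = 1150.

μ = -0.027, τ = 1150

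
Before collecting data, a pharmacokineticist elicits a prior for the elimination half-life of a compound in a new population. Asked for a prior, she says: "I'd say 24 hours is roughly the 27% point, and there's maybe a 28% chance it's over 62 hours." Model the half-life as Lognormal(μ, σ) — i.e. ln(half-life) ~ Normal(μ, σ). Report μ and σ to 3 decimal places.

μ ≈ 3.664, σ ≈ 0.794

If T ~ Lognormal(μ,σ) then ln T ~ Normal(μ,σ), so the p-quantile of ln T is μ + z_p·σ.
ln(24) = 3.178 and ln(62) = 4.127; z_{0.27} = -0.6128, z_{0.72} = 0.5828.
σ = (4.127 − 3.178)/(0.5828 − (-0.6128)) = 0.794.
μ = 3.178 − (-0.6128)·0.794 = 3.664.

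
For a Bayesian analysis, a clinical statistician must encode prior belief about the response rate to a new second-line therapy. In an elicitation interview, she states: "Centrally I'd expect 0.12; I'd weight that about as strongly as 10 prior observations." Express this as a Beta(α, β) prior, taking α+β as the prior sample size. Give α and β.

α = 1.2, β = 8.8

Under the effective-sample-size interpretation, Beta(α, β) has prior mean α/(α+β) and prior sample size α+β.
So α+β = 10 and α/(α+β) = 0.12, giving α = 0.12·10 = 1.2 and β = 10 − 1.2 = 8.8.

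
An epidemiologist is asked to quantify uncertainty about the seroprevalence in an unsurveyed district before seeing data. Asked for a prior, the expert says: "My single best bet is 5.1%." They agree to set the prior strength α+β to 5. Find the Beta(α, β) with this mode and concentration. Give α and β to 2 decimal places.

α = 1.15, β = 3.85

For α,β > 1 the Beta mode is (α−1)/(α+β−2). With α+β = 5, the mode is (α−1)/3.
Set (α−1)/3 = 0.051 → α = 1 + 0.051·3 = 1.15.
β = 5 − α = 3.85.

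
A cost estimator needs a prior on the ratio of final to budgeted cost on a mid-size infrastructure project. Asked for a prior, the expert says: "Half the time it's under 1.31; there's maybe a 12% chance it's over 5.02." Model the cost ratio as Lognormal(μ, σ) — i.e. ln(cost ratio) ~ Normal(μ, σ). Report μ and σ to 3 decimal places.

μ ≈ 0.270, σ ≈ 1.143

If T ~ Lognormal(μ,σ) then ln T ~ Normal(μ,σ), so the p-quantile of ln T is μ + z_p·σ.
ln(1.31) = 0.27 and ln(5.02) = 1.613; z_{0.5} = 0, z_{0.88} = 1.175.
σ = (1.613 − 0.27)/(1.175 − (0)) = 1.143.
μ = 0.27 − (0)·1.143 = 0.270.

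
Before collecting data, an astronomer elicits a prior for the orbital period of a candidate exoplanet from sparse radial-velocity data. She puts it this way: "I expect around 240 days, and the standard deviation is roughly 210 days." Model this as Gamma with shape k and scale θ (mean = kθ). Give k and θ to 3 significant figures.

k ≈ 1.31, θ ≈ 184

For Gamma(k, scale θ): mean = kθ, variance = kθ², so CV = 1/√k.
CV = SD/mean = 210/240 = 0.875, hence k = 1/CV² = 1.31.
Then θ = mean/k = 240/1.31 = 184.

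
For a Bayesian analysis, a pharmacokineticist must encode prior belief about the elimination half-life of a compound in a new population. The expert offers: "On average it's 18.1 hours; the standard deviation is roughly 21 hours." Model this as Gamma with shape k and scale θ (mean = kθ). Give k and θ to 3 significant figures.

k ≈ 0.743, θ ≈ 24.4

For Gamma(k, scale θ): mean = kθ, variance = kθ², so CV = 1/√k.
CV = SD/mean = 21/18.1 = 1.16, hence k = 1/CV² = 0.743.
Then θ = mean/k = 18.1/0.743 = 24.4.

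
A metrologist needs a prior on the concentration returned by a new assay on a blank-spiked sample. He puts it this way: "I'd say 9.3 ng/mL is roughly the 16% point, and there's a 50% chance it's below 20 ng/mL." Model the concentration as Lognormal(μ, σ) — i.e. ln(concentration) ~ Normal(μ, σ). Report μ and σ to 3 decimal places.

μ ≈ 2.996, σ ≈ 0.770

If T ~ Lognormal(μ,σ) then ln T ~ Normal(μ,σ), so the p-quantile of ln T is μ + z_p·σ.
ln(9.3) = 2.23 and ln(20) = 2.996; z_{0.16} = -0.9945, z_{0.5} = 0.
σ = (2.996 − 2.23)/(0 − (-0.9945)) = 0.770.
μ = 2.23 − (-0.9945)·0.770 = 2.996.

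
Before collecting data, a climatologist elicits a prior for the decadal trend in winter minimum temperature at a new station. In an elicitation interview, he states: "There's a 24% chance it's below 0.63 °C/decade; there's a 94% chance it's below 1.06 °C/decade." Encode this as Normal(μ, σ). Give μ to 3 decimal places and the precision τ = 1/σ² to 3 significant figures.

μ = 0.764, τ = 27.6

For Normal(μ,σ), the p-quantile is μ + z_p·σ. Here z_{0.24} = -0.7063, z_{0.94} = 1.555.
So 0.63 = μ − 0.7063σ and 1.06 = μ + 1.555σ.
Subtracting: σ = (1.06 − 0.63)/(1.555 − (-0.7063)) = 0.190.
Then μ = 0.63 − (-0.7063)·0.190 = 0.764.
Precision τ = 1/σ² = 1/0.1902² = 27.6.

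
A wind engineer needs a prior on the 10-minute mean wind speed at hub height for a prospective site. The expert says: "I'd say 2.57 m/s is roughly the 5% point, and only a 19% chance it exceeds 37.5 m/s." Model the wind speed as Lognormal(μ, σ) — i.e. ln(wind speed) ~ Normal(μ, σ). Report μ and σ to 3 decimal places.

μ ≈ 2.692, σ ≈ 1.063

If T ~ Lognormal(μ,σ) then ln T ~ Normal(μ,σ), so the p-quantile of ln T is μ + z_p·σ.
ln(2.57) = 0.9439 and ln(37.5) = 3.624; z_{0.05} = -1.645, z_{0.81} = 0.8779.
σ = (3.624 − 0.9439)/(0.8779 − (-1.645)) = 1.063.
μ = 0.9439 − (-1.645)·1.063 = 2.692.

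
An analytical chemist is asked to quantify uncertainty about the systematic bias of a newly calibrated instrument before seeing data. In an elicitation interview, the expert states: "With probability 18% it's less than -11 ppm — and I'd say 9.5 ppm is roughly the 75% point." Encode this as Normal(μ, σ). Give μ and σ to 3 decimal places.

μ = 0.803, σ = 12.894

For Normal(μ,σ), the p-quantile is μ + z_p·σ. Here z_{0.18} = -0.9154, z_{0.75} = 0.6745.
So -11 = μ − 0.9154σ and 9.5 = μ + 0.6745σ.
Subtracting: σ = (9.5 − -11)/(0.6745 − (-0.9154)) = 12.894.
Then μ = -11 − (-0.9154)·12.894 = 0.803.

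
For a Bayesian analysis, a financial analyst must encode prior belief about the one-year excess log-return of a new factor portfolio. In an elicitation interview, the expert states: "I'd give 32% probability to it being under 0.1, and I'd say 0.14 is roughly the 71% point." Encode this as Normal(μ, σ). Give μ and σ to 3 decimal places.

μ = 0.118, σ = 0.039

For Normal(μ,σ), the p-quantile is μ + z_p·σ. Here z_{0.32} = -0.4677, z_{0.71} = 0.5534.
So 0.1 = μ − 0.4677σ and 0.14 = μ + 0.5534σ.
Subtracting: σ = (0.14 − 0.1)/(0.5534 − (-0.4677)) = 0.039.
Then μ = 0.1 − (-0.4677)·0.039 = 0.118.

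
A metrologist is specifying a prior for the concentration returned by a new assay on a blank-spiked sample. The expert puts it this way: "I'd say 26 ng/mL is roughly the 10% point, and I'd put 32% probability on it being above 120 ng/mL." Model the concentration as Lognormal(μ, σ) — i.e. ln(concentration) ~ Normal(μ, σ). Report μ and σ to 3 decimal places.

μ ≈ 4.379, σ ≈ 0.874

If T ~ Lognormal(μ,σ) then ln T ~ Normal(μ,σ), so the p-quantile of ln T is μ + z_p·σ.
ln(26) = 3.258 and ln(120) = 4.787; z_{0.1} = -1.282, z_{0.68} = 0.4677.
σ = (4.787 − 3.258)/(0.4677 − (-1.282)) = 0.874.
μ = 3.258 − (-1.282)·0.874 = 4.379.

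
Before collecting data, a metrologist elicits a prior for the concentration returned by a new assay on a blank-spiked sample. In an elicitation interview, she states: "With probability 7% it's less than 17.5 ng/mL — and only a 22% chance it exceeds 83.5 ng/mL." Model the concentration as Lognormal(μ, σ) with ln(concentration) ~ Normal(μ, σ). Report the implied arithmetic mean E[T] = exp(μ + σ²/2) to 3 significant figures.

E[T] ≈ 62.2 ng/mL

If T ~ Lognormal(μ,σ) then ln T ~ Normal(μ,σ), so the p-quantile of ln T is μ + z_p·σ.
ln(17.5) = 2.862 and ln(83.5) = 4.425; z_{0.07} = -1.476, z_{0.78} = 0.7722.
σ = (4.425 − 2.862)/(0.7722 − (-1.476)) = 0.695.
μ = 2.862 − (-1.476)·0.695 = 3.888.
E[T] = exp(μ + σ²/2) = exp(3.888 + 0.2416) = 62.2 ng/mL.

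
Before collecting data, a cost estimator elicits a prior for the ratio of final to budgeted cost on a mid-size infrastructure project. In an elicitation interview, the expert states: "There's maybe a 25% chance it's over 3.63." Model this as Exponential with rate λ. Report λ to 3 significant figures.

λ ≈ 0.382

P(T > 3.63) = e^(−λ·3.63) = 0.25, so λ = −ln(0.25)/3.63 = 0.382.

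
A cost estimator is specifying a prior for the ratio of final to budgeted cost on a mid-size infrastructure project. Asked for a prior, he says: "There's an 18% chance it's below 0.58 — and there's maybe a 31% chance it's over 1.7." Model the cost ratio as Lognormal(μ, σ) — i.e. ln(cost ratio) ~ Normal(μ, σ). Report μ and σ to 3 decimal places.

μ ≈ 0.153, σ ≈ 0.762

If T ~ Lognormal(μ,σ) then ln T ~ Normal(μ,σ), so the p-quantile of ln T is μ + z_p·σ.
ln(0.58) = -0.5447 and ln(1.7) = 0.5306; z_{0.18} = -0.9154, z_{0.69} = 0.4959.
σ = (0.5306 − -0.5447)/(0.4959 − (-0.9154)) = 0.762.
μ = -0.5447 − (-0.9154)·0.762 = 0.153.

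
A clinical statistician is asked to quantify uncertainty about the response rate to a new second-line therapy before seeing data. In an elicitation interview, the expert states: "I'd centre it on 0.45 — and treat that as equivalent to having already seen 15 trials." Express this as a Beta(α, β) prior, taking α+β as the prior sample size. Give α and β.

α = 6.75, β = 8.25

Under the effective-sample-size interpretation, Beta(α, β) has prior mean α/(α+β) and prior sample size α+β.
So α+β = 15 and α/(α+β) = 0.45, giving α = 0.45·15 = 6.75 and β = 15 − 6.75 = 8.25.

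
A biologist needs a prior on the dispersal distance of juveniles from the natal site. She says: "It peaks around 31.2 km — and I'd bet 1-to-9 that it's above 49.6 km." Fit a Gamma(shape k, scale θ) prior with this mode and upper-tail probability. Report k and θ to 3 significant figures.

k ≈ 9.73, θ ≈ 3.57

Gamma(k,θ) with k>1 has mode (k−1)θ, so θ = 31.2/(k−1).
Need P(X < 49.6) = 0.9 with θ tied to k this way. Start at k = 2, θ = 31.2: P(X<49.6) ≈ 0.472.
Too low — raise k to concentrate. Iterating converges to k ≈ 9.73.
Then θ = 31.2/(9.73−1) ≈ 3.57.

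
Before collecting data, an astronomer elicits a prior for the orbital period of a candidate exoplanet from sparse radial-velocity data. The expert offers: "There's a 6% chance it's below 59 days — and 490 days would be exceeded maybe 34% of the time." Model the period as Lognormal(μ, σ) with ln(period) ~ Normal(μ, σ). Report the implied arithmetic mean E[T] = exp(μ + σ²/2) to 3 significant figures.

If T ~ Lognormal(μ,σ) then ln T ~ Normal(μ,σ), so the p-quantile of ln T is μ + z_p·σ.
ln(59) = 4.078 and ln(490) = 6.194; z_{0.06} = -1.555, z_{0.66} = 0.4125.
σ = (6.194 − 4.078)/(0.4125 − (-1.555)) = 1.076.
μ = 4.078 − (-1.555)·1.076 = 5.751.
E[T] = exp(μ + σ²/2) = exp(5.751 + 0.5790) = 561 days.

E[T] ≈ 561 days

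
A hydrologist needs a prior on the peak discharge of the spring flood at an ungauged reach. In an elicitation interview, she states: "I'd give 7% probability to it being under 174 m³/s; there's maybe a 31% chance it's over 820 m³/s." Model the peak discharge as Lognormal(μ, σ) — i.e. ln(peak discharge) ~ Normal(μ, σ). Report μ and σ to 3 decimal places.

μ ≈ 6.319, σ ≈ 0.786

If T ~ Lognormal(μ,σ) then ln T ~ Normal(μ,σ), so the p-quantile of ln T is μ + z_p·σ.
ln(174) = 5.159 and ln(820) = 6.709; z_{0.07} = -1.476, z_{0.69} = 0.4959.
σ = (6.709 − 5.159)/(0.4959 − (-1.476)) = 0.786.
μ = 5.159 − (-1.476)·0.786 = 6.319.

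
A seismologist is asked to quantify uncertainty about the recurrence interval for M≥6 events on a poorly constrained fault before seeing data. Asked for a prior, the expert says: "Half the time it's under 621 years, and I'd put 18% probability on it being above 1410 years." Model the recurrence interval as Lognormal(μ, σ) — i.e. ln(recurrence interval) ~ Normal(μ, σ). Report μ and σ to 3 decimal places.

If T ~ Lognormal(μ,σ) then ln T ~ Normal(μ,σ), so the p-quantile of ln T is μ + z_p·σ.
ln(621) = 6.431 and ln(1410) = 7.251; z_{0.5} = 0, z_{0.82} = 0.9154.
σ = (7.251 − 6.431)/(0.9154 − (0)) = 0.896.
μ = 6.431 − (0)·0.896 = 6.431.

μ ≈ 6.431, σ ≈ 0.896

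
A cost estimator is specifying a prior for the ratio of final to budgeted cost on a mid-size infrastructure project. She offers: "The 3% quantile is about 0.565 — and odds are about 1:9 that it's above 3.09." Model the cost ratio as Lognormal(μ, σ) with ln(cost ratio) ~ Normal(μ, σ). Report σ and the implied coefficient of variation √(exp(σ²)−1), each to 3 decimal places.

If T ~ Lognormal(μ,σ) then ln T ~ Normal(μ,σ), so the p-quantile of ln T is μ + z_p·σ.
ln(0.565) = -0.5709 and ln(3.09) = 1.128; z_{0.03} = -1.881, z_{0.9} = 1.282.
σ = (1.128 − -0.5709)/(1.282 − (-1.881)) = 0.537.
μ = -0.5709 − (-1.881)·0.537 = 0.440.
CV = √(exp(σ²)−1) = √(exp(0.2887)−1) = 0.579.

σ ≈ 0.537, CV ≈ 0.579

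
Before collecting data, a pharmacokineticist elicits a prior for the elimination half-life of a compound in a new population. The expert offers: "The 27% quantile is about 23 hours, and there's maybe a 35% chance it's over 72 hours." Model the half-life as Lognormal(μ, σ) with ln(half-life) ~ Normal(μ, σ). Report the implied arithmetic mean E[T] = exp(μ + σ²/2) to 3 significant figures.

If T ~ Lognormal(μ,σ) then ln T ~ Normal(μ,σ), so the p-quantile of ln T is μ + z_p·σ.
ln(23) = 3.135 and ln(72) = 4.277; z_{0.27} = -0.6128, z_{0.65} = 0.3853.
σ = (4.277 − 3.135)/(0.3853 − (-0.6128)) = 1.143.
μ = 3.135 − (-0.6128)·1.143 = 3.836.
E[T] = exp(μ + σ²/2) = exp(3.836 + 0.6536) = 89.1 hours.

E[T] ≈ 89.1 hours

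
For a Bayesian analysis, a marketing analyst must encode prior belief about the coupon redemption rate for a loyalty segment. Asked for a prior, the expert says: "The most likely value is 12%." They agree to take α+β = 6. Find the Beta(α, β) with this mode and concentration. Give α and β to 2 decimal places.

For α,β > 1 the Beta mode is (α−1)/(α+β−2). With α+β = 6, the mode is (α−1)/4.
Set (α−1)/4 = 0.12 → α = 1 + 0.12·4 = 1.48.
β = 6 − α = 4.52.

α = 1.48, β = 4.52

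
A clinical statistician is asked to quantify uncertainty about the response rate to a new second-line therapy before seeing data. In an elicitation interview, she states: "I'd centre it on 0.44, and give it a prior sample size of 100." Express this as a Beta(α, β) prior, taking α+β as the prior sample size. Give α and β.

Under the effective-sample-size interpretation, Beta(α, β) has prior mean α/(α+β) and prior sample size α+β.
So α+β = 100 and α/(α+β) = 0.44, giving α = 0.44·100 = 44 and β = 100 − 44 = 56.

α = 44, β = 56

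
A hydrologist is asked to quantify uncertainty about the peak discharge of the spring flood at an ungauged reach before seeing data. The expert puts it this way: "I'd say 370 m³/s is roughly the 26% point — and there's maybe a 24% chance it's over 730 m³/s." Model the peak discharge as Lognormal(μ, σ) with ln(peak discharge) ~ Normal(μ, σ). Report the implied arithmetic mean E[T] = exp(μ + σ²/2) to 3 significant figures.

E[T] ≈ 581 m³/s

If T ~ Lognormal(μ,σ) then ln T ~ Normal(μ,σ), so the p-quantile of ln T is μ + z_p·σ.
ln(370) = 5.914 and ln(730) = 6.593; z_{0.26} = -0.6433, z_{0.76} = 0.7063.
σ = (6.593 − 5.914)/(0.7063 − (-0.6433)) = 0.503.
μ = 5.914 − (-0.6433)·0.503 = 6.237.
E[T] = exp(μ + σ²/2) = exp(6.237 + 0.1268) = 581 m³/s.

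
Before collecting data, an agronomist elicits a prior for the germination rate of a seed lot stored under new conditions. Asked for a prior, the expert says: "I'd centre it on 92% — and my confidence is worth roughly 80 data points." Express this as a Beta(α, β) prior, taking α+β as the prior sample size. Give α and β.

α = 73.6, β = 6.4

Under the effective-sample-size interpretation, Beta(α, β) has prior mean α/(α+β) and prior sample size α+β.
So α+β = 80 and α/(α+β) = 0.92, giving α = 0.92·80 = 73.6 and β = 80 − 73.6 = 6.4.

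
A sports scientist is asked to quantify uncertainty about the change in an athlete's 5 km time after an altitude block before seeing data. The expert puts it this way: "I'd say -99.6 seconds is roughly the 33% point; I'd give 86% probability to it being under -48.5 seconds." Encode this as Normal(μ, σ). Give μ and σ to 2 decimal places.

μ = -84.81, σ = 33.61

For Normal(μ,σ), the p-quantile is μ + z_p·σ. Here z_{0.33} = -0.4399, z_{0.86} = 1.08.
So -99.6 = μ − 0.4399σ and -48.5 = μ + 1.08σ.
Subtracting: σ = (-48.5 − -99.6)/(1.08 − (-0.4399)) = 33.61.
Then μ = -99.6 − (-0.4399)·33.61 = -84.81.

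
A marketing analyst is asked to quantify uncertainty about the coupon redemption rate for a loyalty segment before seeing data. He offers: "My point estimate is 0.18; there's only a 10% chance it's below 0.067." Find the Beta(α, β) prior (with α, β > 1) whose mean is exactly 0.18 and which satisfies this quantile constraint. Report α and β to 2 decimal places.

α ≈ 2.65, β ≈ 12.08

With mean 0.18 fixed, write α = 0.18s, β = 0.82s where s = α+β.
Need P(θ < 0.067) = 0.1 under Beta(0.18s, 0.82s). Normal approximation: (q−m)/√(m(1−m)/s) ≈ z_{0.1} = -1.28, so s ≈ 0.18·0.82·(-1.28)²/(0.067−0.18)² = 19.0.
At s = 19.0: P(θ<0.067) ≈ 0.067. Adjusting to match 0.1 gives s ≈ 14.74.
So α = 0.18·14.74 ≈ 2.65, β = 0.82·14.74 ≈ 12.08.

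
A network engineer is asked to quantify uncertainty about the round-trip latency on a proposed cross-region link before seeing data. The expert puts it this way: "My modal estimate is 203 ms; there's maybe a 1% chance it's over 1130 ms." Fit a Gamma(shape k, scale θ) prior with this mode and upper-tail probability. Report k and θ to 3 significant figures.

Gamma(k,θ) with k>1 has mode (k−1)θ, so θ = 203/(k−1).
Need P(X < 1130) = 0.99 with θ tied to k this way. Start at k = 2, θ = 203: P(X<1130) ≈ 0.975.
Too low — raise k to concentrate. Iterating converges to k ≈ 2.29.
Then θ = 203/(2.29−1) ≈ 158.

k ≈ 2.29, θ ≈ 158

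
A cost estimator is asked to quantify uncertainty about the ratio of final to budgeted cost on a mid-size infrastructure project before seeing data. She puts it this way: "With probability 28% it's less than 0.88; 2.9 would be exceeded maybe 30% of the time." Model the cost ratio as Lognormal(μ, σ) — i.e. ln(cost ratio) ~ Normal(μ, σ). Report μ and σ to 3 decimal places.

μ ≈ 0.500, σ ≈ 1.077

If T ~ Lognormal(μ,σ) then ln T ~ Normal(μ,σ), so the p-quantile of ln T is μ + z_p·σ.
ln(0.88) = -0.1278 and ln(2.9) = 1.065; z_{0.28} = -0.5828, z_{0.7} = 0.5244.
σ = (1.065 − -0.1278)/(0.5244 − (-0.5828)) = 1.077.
μ = -0.1278 − (-0.5828)·1.077 = 0.500.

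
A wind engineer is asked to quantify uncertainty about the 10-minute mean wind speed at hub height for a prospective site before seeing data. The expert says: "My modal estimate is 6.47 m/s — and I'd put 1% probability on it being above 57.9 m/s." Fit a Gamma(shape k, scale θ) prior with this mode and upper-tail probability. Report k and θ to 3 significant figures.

Gamma(k,θ) with k>1 has mode (k−1)θ, so θ = 6.47/(k−1).
Need P(X < 57.9) = 0.99 with θ tied to k this way. Start at k = 2, θ = 6.47: P(X<57.9) ≈ 0.999.
Too high — lower k to spread out. Iterating converges to k ≈ 1.67.
Then θ = 6.47/(1.67−1) ≈ 9.63.

k ≈ 1.67, θ ≈ 9.63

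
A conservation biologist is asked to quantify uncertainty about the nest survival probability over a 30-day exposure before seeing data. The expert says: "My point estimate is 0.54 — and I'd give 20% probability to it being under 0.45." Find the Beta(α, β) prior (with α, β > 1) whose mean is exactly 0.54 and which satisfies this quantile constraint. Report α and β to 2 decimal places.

α ≈ 11.71, β ≈ 9.98

With mean 0.54 fixed, write α = 0.54s, β = 0.46s where s = α+β.
Need P(θ < 0.45) = 0.2 under Beta(0.54s, 0.46s). Normal approximation: (q−m)/√(m(1−m)/s) ≈ z_{0.2} = -0.842, so s ≈ 0.54·0.46·(-0.842)²/(0.45−0.54)² = 21.7.
At s = 21.7: P(θ<0.45) ≈ 0.200. Adjusting to match 0.2 gives s ≈ 21.69.
So α = 0.54·21.69 ≈ 11.71, β = 0.46·21.69 ≈ 9.98.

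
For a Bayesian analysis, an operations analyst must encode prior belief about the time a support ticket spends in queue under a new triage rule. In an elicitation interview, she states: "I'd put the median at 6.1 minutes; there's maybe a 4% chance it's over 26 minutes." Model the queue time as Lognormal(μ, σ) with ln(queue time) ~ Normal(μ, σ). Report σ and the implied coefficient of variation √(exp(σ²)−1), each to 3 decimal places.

σ ≈ 0.828, CV ≈ 0.993

If T ~ Lognormal(μ,σ) then ln T ~ Normal(μ,σ), so the p-quantile of ln T is μ + z_p·σ.
ln(6.1) = 1.808 and ln(26) = 3.258; z_{0.5} = 0, z_{0.96} = 1.751.
σ = (3.258 − 1.808)/(1.751 − (0)) = 0.828.
μ = 1.808 − (0)·0.828 = 1.808.
CV = √(exp(σ²)−1) = √(exp(0.6858)−1) = 0.993.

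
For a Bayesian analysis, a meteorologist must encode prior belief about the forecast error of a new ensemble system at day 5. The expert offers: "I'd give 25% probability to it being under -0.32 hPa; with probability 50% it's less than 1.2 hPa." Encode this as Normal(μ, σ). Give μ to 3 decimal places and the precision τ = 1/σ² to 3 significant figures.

The p-quantile of Normal(μ,σ) is μ + z_p·σ, with z_{0.25} = -0.6745 and z_{0.5} = 0.
Eliminate σ: μ = (z₂·x₁ − z₁·x₂)/(z₂ − z₁) = (0·-0.32 − (-0.6745)·1.2)/0.6745 = 1.200.
Then σ = (x₂ − x₁)/(z₂ − z₁) = (1.2 − -0.32)/0.6745 = 2.254.
Precision τ = 1/σ² = 1/2.254² = 0.197.

μ = 1.200, τ = 0.197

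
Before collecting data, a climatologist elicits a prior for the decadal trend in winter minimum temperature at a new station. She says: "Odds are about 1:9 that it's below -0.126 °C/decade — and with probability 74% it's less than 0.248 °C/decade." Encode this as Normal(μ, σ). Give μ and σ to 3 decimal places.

The p-quantile of Normal(μ,σ) is μ + z_p·σ, with z_{0.1} = -1.282 and z_{0.74} = 0.6433.
Eliminate σ: μ = (z₂·x₁ − z₁·x₂)/(z₂ − z₁) = (0.6433·-0.126 − (-1.282)·0.248)/1.925 = 0.123.
Then σ = (x₂ − x₁)/(z₂ − z₁) = (0.248 − -0.126)/1.925 = 0.194.

μ = 0.123, σ = 0.194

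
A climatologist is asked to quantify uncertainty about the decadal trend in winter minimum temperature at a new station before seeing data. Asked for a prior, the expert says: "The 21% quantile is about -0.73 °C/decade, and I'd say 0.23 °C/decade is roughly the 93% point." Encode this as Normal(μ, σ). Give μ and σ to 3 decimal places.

μ = -0.391, σ = 0.421

The p-quantile of Normal(μ,σ) is μ + z_p·σ, with z_{0.21} = -0.8064 and z_{0.93} = 1.476.
Eliminate σ: μ = (z₂·x₁ − z₁·x₂)/(z₂ − z₁) = (1.476·-0.73 − (-0.8064)·0.23)/2.282 = -0.391.
Then σ = (x₂ − x₁)/(z₂ − z₁) = (0.23 − -0.73)/2.282 = 0.421.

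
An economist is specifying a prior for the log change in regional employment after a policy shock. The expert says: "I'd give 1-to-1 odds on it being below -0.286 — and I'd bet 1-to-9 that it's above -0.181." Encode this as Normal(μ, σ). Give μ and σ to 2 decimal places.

μ = -0.29, σ = 0.08

For Normal(μ,σ), the p-quantile is μ + z_p·σ. Here z_{0.5} = 0, z_{0.9} = 1.282.
So -0.286 = μ + 0σ and -0.181 = μ + 1.282σ.
Subtracting: σ = (-0.181 − -0.286)/(1.282 − (0)) = 0.08.
Then μ = -0.286 − (0)·0.08 = -0.29.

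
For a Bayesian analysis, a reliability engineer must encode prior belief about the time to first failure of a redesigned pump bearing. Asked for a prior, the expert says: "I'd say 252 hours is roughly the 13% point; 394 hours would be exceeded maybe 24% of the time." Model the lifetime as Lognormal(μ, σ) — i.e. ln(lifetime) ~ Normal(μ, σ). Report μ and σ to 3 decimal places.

If T ~ Lognormal(μ,σ) then ln T ~ Normal(μ,σ), so the p-quantile of ln T is μ + z_p·σ.
ln(252) = 5.529 and ln(394) = 5.976; z_{0.13} = -1.126, z_{0.76} = 0.7063.
σ = (5.976 − 5.529)/(0.7063 − (-1.126)) = 0.244.
μ = 5.529 − (-1.126)·0.244 = 5.804.

μ ≈ 5.804, σ ≈ 0.244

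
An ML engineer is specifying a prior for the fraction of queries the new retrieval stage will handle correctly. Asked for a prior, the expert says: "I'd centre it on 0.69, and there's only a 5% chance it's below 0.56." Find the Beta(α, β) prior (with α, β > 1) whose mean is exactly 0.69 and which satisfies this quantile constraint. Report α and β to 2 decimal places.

With mean 0.69 fixed, write α = 0.69s, β = 0.31s where s = α+β.
Need P(θ < 0.56) = 0.05 under Beta(0.69s, 0.31s). Normal approximation: (q−m)/√(m(1−m)/s) ≈ z_{0.05} = -1.64, so s ≈ 0.69·0.31·(-1.64)²/(0.56−0.69)² = 34.2.
At s = 34.2: P(θ<0.56) ≈ 0.056. Adjusting to match 0.05 gives s ≈ 36.59.
So α = 0.69·36.59 ≈ 25.25, β = 0.31·36.59 ≈ 11.34.

α ≈ 25.25, β ≈ 11.34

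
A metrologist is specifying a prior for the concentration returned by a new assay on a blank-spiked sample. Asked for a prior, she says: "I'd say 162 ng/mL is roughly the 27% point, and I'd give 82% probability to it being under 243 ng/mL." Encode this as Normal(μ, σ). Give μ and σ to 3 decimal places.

The p-quantile of Normal(μ,σ) is μ + z_p·σ, with z_{0.27} = -0.6128 and z_{0.82} = 0.9154.
Eliminate σ: μ = (z₂·x₁ − z₁·x₂)/(z₂ − z₁) = (0.9154·162 − (-0.6128)·243)/1.528 = 194.482.
Then σ = (x₂ − x₁)/(z₂ − z₁) = (243 − 162)/1.528 = 53.004.

μ = 194.482, σ = 53.004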